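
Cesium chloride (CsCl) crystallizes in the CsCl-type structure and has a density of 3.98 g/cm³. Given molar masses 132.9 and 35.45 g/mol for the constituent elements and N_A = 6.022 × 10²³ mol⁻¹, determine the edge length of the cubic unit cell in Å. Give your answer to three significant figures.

4.13 Å

M(CsCl) = 168.35 g/mol; Z = 1 formula unit per cell.
a³ = Z·M/(N_A·ρ) = 1 × 168.35 / (6.022 × 10²³ × 3.98) = 7.024 × 10^-23 cm³, so a = 4.126 × 10^-8 cm = 4.13 Å.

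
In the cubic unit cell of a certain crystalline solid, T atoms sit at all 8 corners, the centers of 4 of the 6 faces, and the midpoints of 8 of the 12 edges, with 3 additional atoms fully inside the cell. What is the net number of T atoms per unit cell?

Corner atoms are shared by 8 cells (1/8 each), face atoms by 2 (1/2 each), edge atoms by 4 (1/4 each), interior atoms are unshared.
Net atoms = 8 × 1/8 + 4 × 1/2 + 8 × 1/4 + 3 = 1 + 2 + 2 + 3 = 8.

8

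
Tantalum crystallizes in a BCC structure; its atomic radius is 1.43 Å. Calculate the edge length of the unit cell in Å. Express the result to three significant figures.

3.30 Å

In a BCC lattice, atoms touch along the body diagonal, so √3·a = 4r.
a = 4r/√3 = 4 × 1.43 / 1.7321 = 3.30 Å.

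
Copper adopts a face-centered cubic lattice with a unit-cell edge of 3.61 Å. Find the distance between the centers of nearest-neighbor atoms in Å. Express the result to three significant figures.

In an FCC structure, atoms touch along the face diagonal, so √2·a = 4r; the nearest-neighbor distance equals 2r = 0.7071·a.
d = 0.7071 × 3.61 = 2.55 Å.

2.55 Å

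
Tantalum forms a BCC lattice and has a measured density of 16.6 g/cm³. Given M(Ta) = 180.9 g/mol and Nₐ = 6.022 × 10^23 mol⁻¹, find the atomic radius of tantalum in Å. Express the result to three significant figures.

For a BCC cell (Z = 2), a³ = Z·M/(N_A·ρ) = 2 × 180.9 / (6.022 × 10²³ × 16.60) = 3.619 × 10^-23 cm³, so a = 3.308 × 10^-8 cm = 3.308 Å.
Atoms touch along the body diagonal, so √3·a = 4r, so r = 0.4330 × a = 1.43 Å.

1.43 Å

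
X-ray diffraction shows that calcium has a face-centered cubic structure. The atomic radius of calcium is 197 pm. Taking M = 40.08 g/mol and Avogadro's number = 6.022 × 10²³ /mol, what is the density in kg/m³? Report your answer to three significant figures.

1540 kg/m³

In an FCC lattice, atoms touch along the face diagonal, so √2·a = 4r, giving a = 557.2 pm = 5.572 × 10^-8 cm.
With Z = 4, ρ = Z·M/(N_A·a³) = 4 × 40.08 / (6.022 × 10²³ × 1.730 × 10^-22) = 1.539 g/cm³ = 1540 kg/m³.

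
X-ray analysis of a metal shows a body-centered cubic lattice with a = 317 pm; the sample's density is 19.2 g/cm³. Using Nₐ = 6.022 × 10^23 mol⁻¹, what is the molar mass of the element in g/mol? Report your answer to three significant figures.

184 g/mol

A BCC cell has Z = 2 atoms; a = 3.170 × 10^-8 cm.
M = ρ·N_A·a³/Z = 19.2 × 6.022 × 10²³ × 3.186 × 10^-23 / 2 = 184 g/mol.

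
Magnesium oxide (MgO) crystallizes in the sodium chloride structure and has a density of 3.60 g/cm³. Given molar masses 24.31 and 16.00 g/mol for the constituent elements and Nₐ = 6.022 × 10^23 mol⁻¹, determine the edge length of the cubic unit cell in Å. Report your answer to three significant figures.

M(MgO) = 40.31 g/mol; Z = 4 formula units per cell.
a³ = Z·M/(N_A·ρ) = 4 × 40.31 / (6.022 × 10²³ × 3.60) = 7.438 × 10^-23 cm³, so a = 4.205 × 10^-8 cm = 4.21 Å.

4.21 Å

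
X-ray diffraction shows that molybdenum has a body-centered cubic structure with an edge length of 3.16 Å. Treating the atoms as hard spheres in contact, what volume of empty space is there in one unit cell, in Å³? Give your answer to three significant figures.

In a BCC lattice atoms touch along the body diagonal, so √3·a = 4r, so r = 0.4330a = 1.368 Å.
V_cell = a³ = 31.55 Å³; V_atoms = 2 × (4/3)πr³ = 21.46 Å³.
Empty space = 31.55 − 21.46 = 10.1 Å³.

10.1 Å³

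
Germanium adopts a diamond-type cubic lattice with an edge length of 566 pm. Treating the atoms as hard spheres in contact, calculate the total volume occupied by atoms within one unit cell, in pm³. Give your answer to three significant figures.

In a diamond cubic lattice nearest neighbors lie along the body diagonal with √3·a = 8r, so r = 0.2165a = 122.5 pm.
V_atoms = Z × (4/3)πr³ = 8 × (4/3)π × (122.5)³ = 6.17 × 10^7 pm³.

6.17 × 10^7 pm³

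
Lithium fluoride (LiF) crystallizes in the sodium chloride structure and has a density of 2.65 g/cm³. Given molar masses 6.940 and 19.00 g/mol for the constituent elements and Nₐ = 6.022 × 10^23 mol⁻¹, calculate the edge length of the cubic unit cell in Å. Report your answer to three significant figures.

M(LiF) = 25.94 g/mol; Z = 4 formula units per cell.
a³ = Z·M/(N_A·ρ) = 4 × 25.94 / (6.022 × 10²³ × 2.65) = 6.502 × 10^-23 cm³, so a = 4.021 × 10^-8 cm = 4.02 Å.

4.02 Å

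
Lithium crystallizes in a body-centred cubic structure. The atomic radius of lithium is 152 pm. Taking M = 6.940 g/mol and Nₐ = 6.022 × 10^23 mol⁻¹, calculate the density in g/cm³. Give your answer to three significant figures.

In a BCC lattice, atoms touch along the body diagonal, so √3·a = 4r, giving a = 351.0 pm = 3.510 × 10^-8 cm.
With Z = 2, ρ = Z·M/(N_A·a³) = 2 × 6.940 / (6.022 × 10²³ × 4.325 × 10^-23) = 0.5329 g/cm³.

0.533 g/cm³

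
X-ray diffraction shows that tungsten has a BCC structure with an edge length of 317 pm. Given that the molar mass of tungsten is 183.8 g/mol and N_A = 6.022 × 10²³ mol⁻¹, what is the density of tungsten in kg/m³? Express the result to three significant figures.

19200 kg/m³

A BCC unit cell contains Z = 2 atoms.
Cell volume: a³ = (317 pm)³ = (3.170 × 10^-8 cm)³ = 3.186 × 10^-23 cm³.
ρ = Z·M/(N_A·a³) = 2 × 183.8 / (6.022 × 10²³ × 3.186 × 10^-23) = 19.16 g/cm³ = 19200 kg/m³.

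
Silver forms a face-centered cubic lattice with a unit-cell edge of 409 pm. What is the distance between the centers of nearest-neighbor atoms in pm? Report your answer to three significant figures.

289 pm

In an FCC structure, atoms touch along the face diagonal, so √2·a = 4r; the nearest-neighbor distance equals 2r = 0.7071·a.
d = 0.7071 × 409 = 289 pm.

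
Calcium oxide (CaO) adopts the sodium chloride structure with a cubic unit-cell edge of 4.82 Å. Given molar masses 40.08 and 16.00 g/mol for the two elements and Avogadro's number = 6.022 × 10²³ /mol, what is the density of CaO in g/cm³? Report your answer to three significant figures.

3.33 g/cm³

The sodium chloride structure contains Z = 4 formula units per cell; M(CaO) = 40.08 + 16.00 = 56.08 g/mol.
a³ = (4.820 × 10^-8 cm)³ = 1.120 × 10^-22 cm³.
ρ = 4 × 56.08 / (6.022 × 10²³ × 1.120 × 10^-22) = 3.326 g/cm³.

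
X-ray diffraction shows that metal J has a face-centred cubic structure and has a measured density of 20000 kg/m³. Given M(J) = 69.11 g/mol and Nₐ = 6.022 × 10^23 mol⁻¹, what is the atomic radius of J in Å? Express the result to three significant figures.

For an FCC cell (Z = 4), a³ = Z·M/(N_A·ρ) = 4 × 69.11 / (6.022 × 10²³ × 20.00) = 2.295 × 10^-23 cm³, so a = 2.842 × 10^-8 cm = 2.842 Å.
Atoms touch along the face diagonal, so √2·a = 4r, so r = 0.3536 × a = 1.00 Å.

1.00 Å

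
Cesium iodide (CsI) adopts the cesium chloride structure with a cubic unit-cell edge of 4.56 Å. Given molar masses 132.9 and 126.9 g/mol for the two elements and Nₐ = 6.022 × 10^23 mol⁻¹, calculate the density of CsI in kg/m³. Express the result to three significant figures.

4550 kg/m³

The cesium chloride structure contains Z = 1 formula unit per cell; M(CsI) = 132.9 + 126.9 = 259.8 g/mol.
a³ = (4.560 × 10^-8 cm)³ = 9.482 × 10^-23 cm³.
ρ = 1 × 259.8 / (6.022 × 10²³ × 9.482 × 10^-23) = 4.550 g/cm³ = 4550 kg/m³.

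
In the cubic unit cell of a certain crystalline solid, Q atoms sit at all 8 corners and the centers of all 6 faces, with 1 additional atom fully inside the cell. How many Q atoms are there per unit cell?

Corner atoms are shared by 8 cells (1/8 each), face atoms by 2 (1/2 each), interior atoms are unshared.
Net atoms = 8 × 1/8 + 6 × 1/2 + 1 = 1 + 3 + 1 = 5.

5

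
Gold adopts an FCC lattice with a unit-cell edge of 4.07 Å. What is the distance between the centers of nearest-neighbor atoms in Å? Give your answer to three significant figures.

In an FCC structure, atoms touch along the face diagonal, so √2·a = 4r; the nearest-neighbor distance equals 2r = 0.7071·a.
d = 0.7071 × 4.07 = 2.88 Å.

2.88 Å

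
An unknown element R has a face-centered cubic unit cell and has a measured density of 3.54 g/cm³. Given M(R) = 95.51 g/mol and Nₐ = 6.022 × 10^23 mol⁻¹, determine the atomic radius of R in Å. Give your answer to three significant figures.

1.99 Å

For an FCC cell (Z = 4), a³ = Z·M/(N_A·ρ) = 4 × 95.51 / (6.022 × 10²³ × 3.540) = 1.792 × 10^-22 cm³, so a = 5.638 × 10^-8 cm = 5.638 Å.
Atoms touch along the face diagonal, so √2·a = 4r, so r = 0.3536 × a = 1.99 Å.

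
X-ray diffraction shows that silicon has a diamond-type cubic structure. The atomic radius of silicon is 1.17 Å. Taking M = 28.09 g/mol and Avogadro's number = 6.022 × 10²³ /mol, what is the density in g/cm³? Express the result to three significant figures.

In a diamond cubic lattice, nearest neighbors lie along the body diagonal with √3·a = 8r, giving a = 5.404 Å = 5.404 × 10^-8 cm.
With Z = 8, ρ = Z·M/(N_A·a³) = 8 × 28.09 / (6.022 × 10²³ × 1.578 × 10^-22) = 2.365 g/cm³.

2.36 g/cm³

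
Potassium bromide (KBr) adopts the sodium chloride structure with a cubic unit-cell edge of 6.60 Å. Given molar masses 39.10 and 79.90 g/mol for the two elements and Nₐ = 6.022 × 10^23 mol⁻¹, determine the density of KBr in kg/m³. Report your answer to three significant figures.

The sodium chloride structure contains Z = 4 formula units per cell; M(KBr) = 39.10 + 79.90 = 119.0 g/mol.
a³ = (6.600 × 10^-8 cm)³ = 2.875 × 10^-22 cm³.
ρ = 4 × 119.0 / (6.022 × 10²³ × 2.875 × 10^-22) = 2.749 g/cm³ = 2750 kg/m³.

2750 kg/m³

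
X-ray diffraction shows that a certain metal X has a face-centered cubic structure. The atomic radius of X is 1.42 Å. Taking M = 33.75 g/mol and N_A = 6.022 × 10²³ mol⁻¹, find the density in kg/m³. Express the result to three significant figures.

In an FCC lattice, atoms touch along the face diagonal, so √2·a = 4r, giving a = 4.016 Å = 4.016 × 10^-8 cm.
With Z = 4, ρ = Z·M/(N_A·a³) = 4 × 33.75 / (6.022 × 10²³ × 6.479 × 10^-23) = 3.460 g/cm³ = 3460 kg/m³.

3460 kg/m³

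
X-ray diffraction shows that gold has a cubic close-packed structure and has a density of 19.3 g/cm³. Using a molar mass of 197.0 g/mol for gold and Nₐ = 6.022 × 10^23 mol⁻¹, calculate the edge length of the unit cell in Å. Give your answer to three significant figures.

With Z = 4 atoms per FCC cell, a³ = Z·M/(N_A·ρ) = 4 × 197.0 / (6.022 × 10²³ × 19.30 g/cm³) = 6.780 × 10^-23 cm³.
a = (6.780 × 10^-23)^(1/3) = 4.078 × 10^-8 cm = 4.08 Å.

4.08 Å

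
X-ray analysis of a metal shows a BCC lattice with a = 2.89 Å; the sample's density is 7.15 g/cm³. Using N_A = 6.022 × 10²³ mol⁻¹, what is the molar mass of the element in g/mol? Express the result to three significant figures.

A BCC cell has Z = 2 atoms; a = 2.890 × 10^-8 cm.
M = ρ·N_A·a³/Z = 7.15 × 6.022 × 10²³ × 2.414 × 10^-23 / 2 = 52.0 g/mol.

52.0 g/mol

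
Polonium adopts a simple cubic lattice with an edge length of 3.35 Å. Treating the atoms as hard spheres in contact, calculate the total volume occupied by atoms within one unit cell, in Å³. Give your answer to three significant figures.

19.7 Å³

In a simple cubic lattice atoms touch along the cell edge, so a = 2r, so r = 0.5000a = 1.675 Å.
V_atoms = Z × (4/3)πr³ = 1 × (4/3)π × (1.675)³ = 19.7 Å³.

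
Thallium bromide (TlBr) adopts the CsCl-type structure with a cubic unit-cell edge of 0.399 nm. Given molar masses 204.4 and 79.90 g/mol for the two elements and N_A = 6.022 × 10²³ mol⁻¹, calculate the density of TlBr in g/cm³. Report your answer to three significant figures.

7.43 g/cm³

The CsCl-type structure contains Z = 1 formula unit per cell; M(TlBr) = 204.4 + 79.90 = 284.3 g/mol.
a³ = (3.990 × 10^-8 cm)³ = 6.352 × 10^-23 cm³.
ρ = 1 × 284.3 / (6.022 × 10²³ × 6.352 × 10^-23) = 7.432 g/cm³.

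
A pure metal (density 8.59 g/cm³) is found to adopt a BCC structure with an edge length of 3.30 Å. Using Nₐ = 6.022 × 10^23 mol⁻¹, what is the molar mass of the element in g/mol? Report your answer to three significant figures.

A BCC cell has Z = 2 atoms; a = 3.300 × 10^-8 cm.
M = ρ·N_A·a³/Z = 8.59 × 6.022 × 10²³ × 3.594 × 10^-23 / 2 = 92.9 g/mol.

92.9 g/mol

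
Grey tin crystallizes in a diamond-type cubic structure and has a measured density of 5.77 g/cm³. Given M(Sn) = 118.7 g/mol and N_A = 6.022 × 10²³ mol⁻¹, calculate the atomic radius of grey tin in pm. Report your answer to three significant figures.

For a diamond cubic cell (Z = 8), a³ = Z·M/(N_A·ρ) = 8 × 118.7 / (6.022 × 10²³ × 5.770) = 2.733 × 10^-22 cm³, so a = 6.489 × 10^-8 cm = 648.9 pm.
Nearest neighbors lie along the body diagonal with √3·a = 8r, so r = 0.2165 × a = 141 pm.

141 pm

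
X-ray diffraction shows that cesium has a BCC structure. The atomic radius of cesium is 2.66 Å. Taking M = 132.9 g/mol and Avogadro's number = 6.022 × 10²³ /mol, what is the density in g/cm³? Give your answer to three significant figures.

1.90 g/cm³

In a BCC lattice, atoms touch along the body diagonal, so √3·a = 4r, giving a = 6.143 Å = 6.143 × 10^-8 cm.
With Z = 2, ρ = Z·M/(N_A·a³) = 2 × 132.9 / (6.022 × 10²³ × 2.318 × 10^-22) = 1.904 g/cm³.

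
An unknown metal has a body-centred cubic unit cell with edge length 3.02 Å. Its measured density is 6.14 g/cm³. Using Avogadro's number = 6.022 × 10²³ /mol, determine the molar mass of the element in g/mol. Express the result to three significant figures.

50.9 g/mol

A BCC cell has Z = 2 atoms; a = 3.020 × 10^-8 cm.
M = ρ·N_A·a³/Z = 6.14 × 6.022 × 10²³ × 2.754 × 10^-23 / 2 = 50.9 g/mol.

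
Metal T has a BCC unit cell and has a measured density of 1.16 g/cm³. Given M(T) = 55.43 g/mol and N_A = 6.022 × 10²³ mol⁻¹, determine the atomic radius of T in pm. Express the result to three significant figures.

For a BCC cell (Z = 2), a³ = Z·M/(N_A·ρ) = 2 × 55.43 / (6.022 × 10²³ × 1.160) = 1.587 × 10^-22 cm³, so a = 5.414 × 10^-8 cm = 541.4 pm.
Atoms touch along the body diagonal, so √3·a = 4r, so r = 0.4330 × a = 234 pm.

234 pm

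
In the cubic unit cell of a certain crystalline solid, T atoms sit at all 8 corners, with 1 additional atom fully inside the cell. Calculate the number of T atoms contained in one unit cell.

Corner atoms are shared by 8 cells (1/8 each), interior atoms are unshared.
Net atoms = 8 × 1/8 + 1 = 1 + 1 = 2.

2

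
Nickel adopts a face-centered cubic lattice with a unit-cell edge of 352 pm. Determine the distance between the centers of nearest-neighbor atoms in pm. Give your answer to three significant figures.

In an FCC structure, atoms touch along the face diagonal, so √2·a = 4r; the nearest-neighbor distance equals 2r = 0.7071·a.
d = 0.7071 × 352 = 249 pm.

249 pm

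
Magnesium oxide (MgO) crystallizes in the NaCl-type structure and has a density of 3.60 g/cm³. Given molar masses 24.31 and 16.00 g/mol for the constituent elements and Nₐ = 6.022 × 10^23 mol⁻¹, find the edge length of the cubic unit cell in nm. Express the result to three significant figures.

0.421 nm

M(MgO) = 40.31 g/mol; Z = 4 formula units per cell.
a³ = Z·M/(N_A·ρ) = 4 × 40.31 / (6.022 × 10²³ × 3.60) = 7.438 × 10^-23 cm³, so a = 4.205 × 10^-8 cm = 0.421 nm.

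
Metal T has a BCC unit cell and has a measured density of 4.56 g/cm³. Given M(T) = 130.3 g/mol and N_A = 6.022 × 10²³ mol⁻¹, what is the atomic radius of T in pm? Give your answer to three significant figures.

For a BCC cell (Z = 2), a³ = Z·M/(N_A·ρ) = 2 × 130.3 / (6.022 × 10²³ × 4.560) = 9.490 × 10^-23 cm³, so a = 4.561 × 10^-8 cm = 456.1 pm.
Atoms touch along the body diagonal, so √3·a = 4r, so r = 0.4330 × a = 198 pm.

198 pm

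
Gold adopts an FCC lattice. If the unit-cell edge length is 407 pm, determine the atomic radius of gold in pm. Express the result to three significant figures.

144 pm

In an FCC lattice, atoms touch along the face diagonal, so √2·a = 4r.
r = √2·a/4 = 1.4142 × 407 / 4 = 144 pm.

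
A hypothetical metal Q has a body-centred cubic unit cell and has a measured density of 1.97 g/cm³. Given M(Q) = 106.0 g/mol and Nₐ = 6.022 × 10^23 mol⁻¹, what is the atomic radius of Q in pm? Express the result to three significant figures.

244 pm

For a BCC cell (Z = 2), a³ = Z·M/(N_A·ρ) = 2 × 106.0 / (6.022 × 10²³ × 1.970) = 1.787 × 10^-22 cm³, so a = 5.633 × 10^-8 cm = 563.3 pm.
Atoms touch along the body diagonal, so √3·a = 4r, so r = 0.4330 × a = 244 pm.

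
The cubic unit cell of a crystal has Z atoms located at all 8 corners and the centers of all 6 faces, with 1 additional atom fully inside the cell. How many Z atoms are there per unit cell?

Corner atoms are shared by 8 cells (1/8 each), face atoms by 2 (1/2 each), interior atoms are unshared.
Net atoms = 8 × 1/8 + 6 × 1/2 + 1 = 1 + 3 + 1 = 5.

5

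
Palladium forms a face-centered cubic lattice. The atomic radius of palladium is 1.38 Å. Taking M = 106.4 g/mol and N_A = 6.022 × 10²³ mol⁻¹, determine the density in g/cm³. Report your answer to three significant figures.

11.9 g/cm³

In an FCC lattice, atoms touch along the face diagonal, so √2·a = 4r, giving a = 3.903 Å = 3.903 × 10^-8 cm.
With Z = 4, ρ = Z·M/(N_A·a³) = 4 × 106.4 / (6.022 × 10²³ × 5.947 × 10^-23) = 11.88 g/cm³.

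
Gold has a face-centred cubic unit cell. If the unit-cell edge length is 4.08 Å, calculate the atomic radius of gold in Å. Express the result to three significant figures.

1.44 Å

In an FCC lattice, atoms touch along the face diagonal, so √2·a = 4r.
r = √2·a/4 = 1.4142 × 4.08 / 4 = 1.44 Å.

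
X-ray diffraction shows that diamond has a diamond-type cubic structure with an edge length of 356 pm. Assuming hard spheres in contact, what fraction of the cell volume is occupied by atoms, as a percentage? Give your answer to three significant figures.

In a diamond cubic lattice nearest neighbors lie along the body diagonal with √3·a = 8r, so r = 0.2165a = 77.08 pm.
Packing fraction = Z·(4/3)πr³ / a³ = 8 × (4/3)π × (77.08)³ / (356)³ = 0.3401 = 34.0%.

34.0%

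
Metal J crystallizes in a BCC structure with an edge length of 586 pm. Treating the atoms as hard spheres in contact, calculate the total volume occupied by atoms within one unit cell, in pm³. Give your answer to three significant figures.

1.37 × 10^8 pm³

In a BCC lattice atoms touch along the body diagonal, so √3·a = 4r, so r = 0.4330a = 253.7 pm.
V_atoms = Z × (4/3)πr³ = 2 × (4/3)π × (253.7)³ = 1.37 × 10^8 pm³.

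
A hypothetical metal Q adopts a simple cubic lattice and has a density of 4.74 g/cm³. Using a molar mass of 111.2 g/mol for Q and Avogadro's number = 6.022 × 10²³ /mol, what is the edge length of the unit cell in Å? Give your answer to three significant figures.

With Z = 1 atom per simple cubic cell, a³ = Z·M/(N_A·ρ) = 1 × 111.2 / (6.022 × 10²³ × 4.740 g/cm³) = 3.896 × 10^-23 cm³.
a = (3.896 × 10^-23)^(1/3) = 3.390 × 10^-8 cm = 3.39 Å.

3.39 Å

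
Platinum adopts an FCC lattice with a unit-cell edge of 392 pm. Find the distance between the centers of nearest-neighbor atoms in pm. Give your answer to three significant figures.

277 pm

In an FCC structure, atoms touch along the face diagonal, so √2·a = 4r; the nearest-neighbor distance equals 2r = 0.7071·a.
d = 0.7071 × 392 = 277 pm.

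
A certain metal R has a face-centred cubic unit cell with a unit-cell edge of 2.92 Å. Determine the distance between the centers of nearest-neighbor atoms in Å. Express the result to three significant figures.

In an FCC structure, atoms touch along the face diagonal, so √2·a = 4r; the nearest-neighbor distance equals 2r = 0.7071·a.
d = 0.7071 × 2.92 = 2.06 Å.

2.06 Å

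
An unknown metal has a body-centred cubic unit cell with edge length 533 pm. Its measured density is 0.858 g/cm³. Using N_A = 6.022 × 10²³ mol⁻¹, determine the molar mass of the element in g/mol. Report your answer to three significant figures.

A BCC cell has Z = 2 atoms; a = 5.330 × 10^-8 cm.
M = ρ·N_A·a³/Z = 0.858 × 6.022 × 10²³ × 1.514 × 10^-22 / 2 = 39.1 g/mol.

39.1 g/mol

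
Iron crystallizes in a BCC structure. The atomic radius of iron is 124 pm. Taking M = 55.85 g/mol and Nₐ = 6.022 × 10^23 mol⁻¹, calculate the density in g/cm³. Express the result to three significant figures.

7.90 g/cm³

In a BCC lattice, atoms touch along the body diagonal, so √3·a = 4r, giving a = 286.4 pm = 2.864 × 10^-8 cm.
With Z = 2, ρ = Z·M/(N_A·a³) = 2 × 55.85 / (6.022 × 10²³ × 2.348 × 10^-23) = 7.899 g/cm³.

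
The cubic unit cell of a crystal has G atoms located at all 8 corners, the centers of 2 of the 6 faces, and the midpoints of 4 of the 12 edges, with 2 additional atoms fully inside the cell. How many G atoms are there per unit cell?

Corner atoms are shared by 8 cells (1/8 each), face atoms by 2 (1/2 each), edge atoms by 4 (1/4 each), interior atoms are unshared.
Net atoms = 8 × 1/8 + 2 × 1/2 + 4 × 1/4 + 2 = 1 + 1 + 1 + 2 = 5.

5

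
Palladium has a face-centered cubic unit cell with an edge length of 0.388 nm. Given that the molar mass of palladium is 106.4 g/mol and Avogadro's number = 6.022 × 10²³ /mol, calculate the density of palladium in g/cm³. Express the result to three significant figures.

12.1 g/cm³

An FCC unit cell contains Z = 4 atoms.
Cell volume: a³ = (0.388 nm)³ = (3.880 × 10^-8 cm)³ = 5.841 × 10^-23 cm³.
ρ = Z·M/(N_A·a³) = 4 × 106.4 / (6.022 × 10²³ × 5.841 × 10^-23) = 12.10 g/cm³.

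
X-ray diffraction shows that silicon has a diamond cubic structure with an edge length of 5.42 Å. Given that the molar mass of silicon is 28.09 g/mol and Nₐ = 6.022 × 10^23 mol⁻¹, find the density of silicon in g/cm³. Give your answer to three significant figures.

A diamond cubic unit cell contains Z = 8 atoms.
Cell volume: a³ = (5.42 Å)³ = (5.420 × 10^-8 cm)³ = 1.592 × 10^-22 cm³.
ρ = Z·M/(N_A·a³) = 8 × 28.09 / (6.022 × 10²³ × 1.592 × 10^-22) = 2.344 g/cm³.

2.34 g/cm³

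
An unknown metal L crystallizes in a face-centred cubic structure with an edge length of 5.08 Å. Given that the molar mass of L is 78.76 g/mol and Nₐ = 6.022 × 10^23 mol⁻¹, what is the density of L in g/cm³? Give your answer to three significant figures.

An FCC unit cell contains Z = 4 atoms.
Cell volume: a³ = (5.08 Å)³ = (5.080 × 10^-8 cm)³ = 1.311 × 10^-22 cm³.
ρ = Z·M/(N_A·a³) = 4 × 78.76 / (6.022 × 10²³ × 1.311 × 10^-22) = 3.991 g/cm³.

3.99 g/cm³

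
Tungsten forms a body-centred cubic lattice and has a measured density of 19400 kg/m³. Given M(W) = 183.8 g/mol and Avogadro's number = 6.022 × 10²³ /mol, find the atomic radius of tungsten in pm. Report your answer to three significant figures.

137 pm

For a BCC cell (Z = 2), a³ = Z·M/(N_A·ρ) = 2 × 183.8 / (6.022 × 10²³ × 19.40) = 3.147 × 10^-23 cm³, so a = 3.157 × 10^-8 cm = 315.7 pm.
Atoms touch along the body diagonal, so √3·a = 4r, so r = 0.4330 × a = 137 pm.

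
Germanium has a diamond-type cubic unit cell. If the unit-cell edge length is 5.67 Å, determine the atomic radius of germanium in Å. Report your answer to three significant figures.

1.23 Å

In a diamond cubic lattice, nearest neighbors lie along the body diagonal with √3·a = 8r.
r = √3·a/8 = 1.7321 × 5.67 / 8 = 1.23 Å.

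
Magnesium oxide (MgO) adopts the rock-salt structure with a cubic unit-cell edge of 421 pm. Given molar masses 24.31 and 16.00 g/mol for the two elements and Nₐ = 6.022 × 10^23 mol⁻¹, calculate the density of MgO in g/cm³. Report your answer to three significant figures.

3.59 g/cm³

The rock-salt structure contains Z = 4 formula units per cell; M(MgO) = 24.31 + 16.00 = 40.31 g/mol.
a³ = (4.210 × 10^-8 cm)³ = 7.462 × 10^-23 cm³.
ρ = 4 × 40.31 / (6.022 × 10²³ × 7.462 × 10^-23) = 3.588 g/cm³.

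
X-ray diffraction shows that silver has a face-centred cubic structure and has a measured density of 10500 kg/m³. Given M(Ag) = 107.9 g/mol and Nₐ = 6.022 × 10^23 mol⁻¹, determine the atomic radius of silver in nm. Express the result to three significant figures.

For an FCC cell (Z = 4), a³ = Z·M/(N_A·ρ) = 4 × 107.9 / (6.022 × 10²³ × 10.50) = 6.826 × 10^-23 cm³, so a = 4.087 × 10^-8 cm = 0.4087 nm.
Atoms touch along the face diagonal, so √2·a = 4r, so r = 0.3536 × a = 0.144 nm.

0.144 nm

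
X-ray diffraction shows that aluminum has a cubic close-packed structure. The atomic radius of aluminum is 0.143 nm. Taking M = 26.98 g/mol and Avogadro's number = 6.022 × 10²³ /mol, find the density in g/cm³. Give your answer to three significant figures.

In an FCC lattice, atoms touch along the face diagonal, so √2·a = 4r, giving a = 0.4045 nm = 4.045 × 10^-8 cm.
With Z = 4, ρ = Z·M/(N_A·a³) = 4 × 26.98 / (6.022 × 10²³ × 6.617 × 10^-23) = 2.708 g/cm³.

2.71 g/cm³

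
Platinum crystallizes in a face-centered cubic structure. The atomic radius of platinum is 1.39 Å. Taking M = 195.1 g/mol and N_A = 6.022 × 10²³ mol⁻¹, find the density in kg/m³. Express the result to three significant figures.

21300 kg/m³

In an FCC lattice, atoms touch along the face diagonal, so √2·a = 4r, giving a = 3.932 Å = 3.932 × 10^-8 cm.
With Z = 4, ρ = Z·M/(N_A·a³) = 4 × 195.1 / (6.022 × 10²³ × 6.077 × 10^-23) = 21.33 g/cm³ = 21300 kg/m³.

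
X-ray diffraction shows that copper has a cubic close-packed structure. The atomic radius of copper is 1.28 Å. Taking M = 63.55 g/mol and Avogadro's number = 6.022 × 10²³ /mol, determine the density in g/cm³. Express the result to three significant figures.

8.90 g/cm³

In an FCC lattice, atoms touch along the face diagonal, so √2·a = 4r, giving a = 3.620 Å = 3.620 × 10^-8 cm.
With Z = 4, ρ = Z·M/(N_A·a³) = 4 × 63.55 / (6.022 × 10²³ × 4.745 × 10^-23) = 8.895 g/cm³.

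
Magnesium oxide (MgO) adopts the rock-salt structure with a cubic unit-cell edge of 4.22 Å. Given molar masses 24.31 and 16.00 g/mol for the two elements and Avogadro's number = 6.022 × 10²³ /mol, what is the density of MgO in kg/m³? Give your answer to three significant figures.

The rock-salt structure contains Z = 4 formula units per cell; M(MgO) = 24.31 + 16.00 = 40.31 g/mol.
a³ = (4.220 × 10^-8 cm)³ = 7.515 × 10^-23 cm³.
ρ = 4 × 40.31 / (6.022 × 10²³ × 7.515 × 10^-23) = 3.563 g/cm³ = 3560 kg/m³.

3560 kg/m³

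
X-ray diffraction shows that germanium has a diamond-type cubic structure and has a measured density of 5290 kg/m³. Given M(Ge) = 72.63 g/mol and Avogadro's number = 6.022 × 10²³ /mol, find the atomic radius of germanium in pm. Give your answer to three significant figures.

123 pm

For a diamond cubic cell (Z = 8), a³ = Z·M/(N_A·ρ) = 8 × 72.63 / (6.022 × 10²³ × 5.290) = 1.824 × 10^-22 cm³, so a = 5.671 × 10^-8 cm = 567.1 pm.
Nearest neighbors lie along the body diagonal with √3·a = 8r, so r = 0.2165 × a = 123 pm.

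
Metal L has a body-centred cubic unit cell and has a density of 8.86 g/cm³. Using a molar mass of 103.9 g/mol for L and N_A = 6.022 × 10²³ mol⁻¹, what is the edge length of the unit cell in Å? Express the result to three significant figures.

With Z = 2 atoms per BCC cell, a³ = Z·M/(N_A·ρ) = 2 × 103.9 / (6.022 × 10²³ × 8.860 g/cm³) = 3.895 × 10^-23 cm³.
a = (3.895 × 10^-23)^(1/3) = 3.390 × 10^-8 cm = 3.39 Å.

3.39 Å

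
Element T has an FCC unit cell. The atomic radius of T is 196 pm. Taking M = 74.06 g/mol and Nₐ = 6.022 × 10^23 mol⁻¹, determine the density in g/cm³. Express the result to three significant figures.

2.89 g/cm³

In an FCC lattice, atoms touch along the face diagonal, so √2·a = 4r, giving a = 554.4 pm = 5.544 × 10^-8 cm.
With Z = 4, ρ = Z·M/(N_A·a³) = 4 × 74.06 / (6.022 × 10²³ × 1.704 × 10^-22) = 2.887 g/cm³.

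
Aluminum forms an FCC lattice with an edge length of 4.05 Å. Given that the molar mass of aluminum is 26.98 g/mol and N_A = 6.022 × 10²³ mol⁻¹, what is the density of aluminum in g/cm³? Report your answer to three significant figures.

An FCC unit cell contains Z = 4 atoms.
Cell volume: a³ = (4.05 Å)³ = (4.050 × 10^-8 cm)³ = 6.643 × 10^-23 cm³.
ρ = Z·M/(N_A·a³) = 4 × 26.98 / (6.022 × 10²³ × 6.643 × 10^-23) = 2.698 g/cm³.

2.70 g/cm³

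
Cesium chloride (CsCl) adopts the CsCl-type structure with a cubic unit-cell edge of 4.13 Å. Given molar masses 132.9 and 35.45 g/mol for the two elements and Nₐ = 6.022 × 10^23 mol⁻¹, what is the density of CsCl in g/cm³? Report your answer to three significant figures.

The CsCl-type structure contains Z = 1 formula unit per cell; M(CsCl) = 132.9 + 35.45 = 168.35 g/mol.
a³ = (4.130 × 10^-8 cm)³ = 7.044 × 10^-23 cm³.
ρ = 1 × 168.35 / (6.022 × 10²³ × 7.044 × 10^-23) = 3.968 g/cm³.

3.97 g/cm³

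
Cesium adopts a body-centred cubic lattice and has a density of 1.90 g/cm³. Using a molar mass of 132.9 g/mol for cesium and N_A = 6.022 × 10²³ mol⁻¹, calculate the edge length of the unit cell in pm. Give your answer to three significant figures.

615 pm

With Z = 2 atoms per BCC cell, a³ = Z·M/(N_A·ρ) = 2 × 132.9 / (6.022 × 10²³ × 1.900 g/cm³) = 2.323 × 10^-22 cm³.
a = (2.323 × 10^-22)^(1/3) = 6.147 × 10^-8 cm = 615 pm.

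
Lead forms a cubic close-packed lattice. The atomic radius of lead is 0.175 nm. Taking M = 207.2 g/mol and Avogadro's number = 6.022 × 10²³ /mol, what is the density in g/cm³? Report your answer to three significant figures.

In an FCC lattice, atoms touch along the face diagonal, so √2·a = 4r, giving a = 0.4950 nm = 4.950 × 10^-8 cm.
With Z = 4, ρ = Z·M/(N_A·a³) = 4 × 207.2 / (6.022 × 10²³ × 1.213 × 10^-22) = 11.35 g/cm³.

11.3 g/cm³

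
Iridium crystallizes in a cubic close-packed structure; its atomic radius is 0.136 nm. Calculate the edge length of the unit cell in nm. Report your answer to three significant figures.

0.385 nm

In an FCC lattice, atoms touch along the face diagonal, so √2·a = 4r.
a = 4r/√2 = 4 × 0.136 / 1.4142 = 0.385 nm.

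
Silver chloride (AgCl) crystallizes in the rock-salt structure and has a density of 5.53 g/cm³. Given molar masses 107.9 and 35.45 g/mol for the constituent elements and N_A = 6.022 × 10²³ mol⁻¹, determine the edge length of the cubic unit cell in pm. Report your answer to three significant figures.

M(AgCl) = 143.35 g/mol; Z = 4 formula units per cell.
a³ = Z·M/(N_A·ρ) = 4 × 143.35 / (6.022 × 10²³ × 5.53) = 1.722 × 10^-22 cm³, so a = 5.563 × 10^-8 cm = 556 pm.

556 pm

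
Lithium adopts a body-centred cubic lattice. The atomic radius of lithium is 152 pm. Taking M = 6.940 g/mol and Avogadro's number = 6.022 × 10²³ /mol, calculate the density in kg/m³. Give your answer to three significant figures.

In a BCC lattice, atoms touch along the body diagonal, so √3·a = 4r, giving a = 351.0 pm = 3.510 × 10^-8 cm.
With Z = 2, ρ = Z·M/(N_A·a³) = 2 × 6.940 / (6.022 × 10²³ × 4.325 × 10^-23) = 0.5329 g/cm³ = 533 kg/m³.

533 kg/m³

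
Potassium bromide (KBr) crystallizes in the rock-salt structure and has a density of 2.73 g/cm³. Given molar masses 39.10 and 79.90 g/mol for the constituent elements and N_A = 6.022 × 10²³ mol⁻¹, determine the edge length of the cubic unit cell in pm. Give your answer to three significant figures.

662 pm

M(KBr) = 119.0 g/mol; Z = 4 formula units per cell.
a³ = Z·M/(N_A·ρ) = 4 × 119.0 / (6.022 × 10²³ × 2.73) = 2.895 × 10^-22 cm³, so a = 6.616 × 10^-8 cm = 662 pm.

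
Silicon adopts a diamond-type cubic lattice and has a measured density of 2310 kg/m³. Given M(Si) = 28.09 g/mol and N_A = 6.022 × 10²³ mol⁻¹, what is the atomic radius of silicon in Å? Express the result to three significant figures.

For a diamond cubic cell (Z = 8), a³ = Z·M/(N_A·ρ) = 8 × 28.09 / (6.022 × 10²³ × 2.310) = 1.615 × 10^-22 cm³, so a = 5.446 × 10^-8 cm = 5.446 Å.
Nearest neighbors lie along the body diagonal with √3·a = 8r, so r = 0.2165 × a = 1.18 Å.

1.18 Å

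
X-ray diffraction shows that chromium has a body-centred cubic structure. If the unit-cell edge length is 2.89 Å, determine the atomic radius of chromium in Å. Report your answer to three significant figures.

1.25 Å

In a BCC lattice, atoms touch along the body diagonal, so √3·a = 4r.
r = √3·a/4 = 1.7321 × 2.89 / 4 = 1.25 Å.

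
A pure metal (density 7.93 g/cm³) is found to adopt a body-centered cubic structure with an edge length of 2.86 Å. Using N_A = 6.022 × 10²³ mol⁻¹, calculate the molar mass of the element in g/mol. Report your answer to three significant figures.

55.9 g/mol

A BCC cell has Z = 2 atoms; a = 2.860 × 10^-8 cm.
M = ρ·N_A·a³/Z = 7.93 × 6.022 × 10²³ × 2.339 × 10^-23 / 2 = 55.9 g/mol.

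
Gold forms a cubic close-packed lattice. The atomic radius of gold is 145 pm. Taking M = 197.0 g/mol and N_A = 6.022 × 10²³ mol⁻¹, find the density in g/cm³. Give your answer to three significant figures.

19.0 g/cm³

In an FCC lattice, atoms touch along the face diagonal, so √2·a = 4r, giving a = 410.1 pm = 4.101 × 10^-8 cm.
With Z = 4, ρ = Z·M/(N_A·a³) = 4 × 197.0 / (6.022 × 10²³ × 6.898 × 10^-23) = 18.97 g/cm³.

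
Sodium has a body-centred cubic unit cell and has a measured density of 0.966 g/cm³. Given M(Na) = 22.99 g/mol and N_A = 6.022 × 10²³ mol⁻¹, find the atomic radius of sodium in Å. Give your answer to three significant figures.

1.86 Å

For a BCC cell (Z = 2), a³ = Z·M/(N_A·ρ) = 2 × 22.99 / (6.022 × 10²³ × 0.9660) = 7.904 × 10^-23 cm³, so a = 4.292 × 10^-8 cm = 4.292 Å.
Atoms touch along the body diagonal, so √3·a = 4r, so r = 0.4330 × a = 1.86 Å.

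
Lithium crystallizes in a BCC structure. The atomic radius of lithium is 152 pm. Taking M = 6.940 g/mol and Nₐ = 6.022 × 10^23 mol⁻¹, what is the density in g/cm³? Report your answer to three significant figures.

In a BCC lattice, atoms touch along the body diagonal, so √3·a = 4r, giving a = 351.0 pm = 3.510 × 10^-8 cm.
With Z = 2, ρ = Z·M/(N_A·a³) = 2 × 6.940 / (6.022 × 10²³ × 4.325 × 10^-23) = 0.5329 g/cm³.

0.533 g/cm³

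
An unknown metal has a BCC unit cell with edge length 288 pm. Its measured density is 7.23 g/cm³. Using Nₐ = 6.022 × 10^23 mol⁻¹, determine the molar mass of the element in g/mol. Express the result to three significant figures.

52.0 g/mol

A BCC cell has Z = 2 atoms; a = 2.880 × 10^-8 cm.
M = ρ·N_A·a³/Z = 7.23 × 6.022 × 10²³ × 2.389 × 10^-23 / 2 = 52.0 g/mol.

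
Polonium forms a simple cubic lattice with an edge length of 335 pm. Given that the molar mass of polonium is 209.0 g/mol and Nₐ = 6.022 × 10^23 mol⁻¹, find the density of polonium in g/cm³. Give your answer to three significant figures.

A simple cubic unit cell contains Z = 1 atom.
Cell volume: a³ = (335 pm)³ = (3.350 × 10^-8 cm)³ = 3.760 × 10^-23 cm³.
ρ = Z·M/(N_A·a³) = 1 × 209.0 / (6.022 × 10²³ × 3.760 × 10^-23) = 9.231 g/cm³.

9.23 g/cm³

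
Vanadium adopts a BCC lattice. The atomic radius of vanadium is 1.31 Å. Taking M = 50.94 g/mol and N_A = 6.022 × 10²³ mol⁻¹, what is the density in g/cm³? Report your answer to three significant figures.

6.11 g/cm³

In a BCC lattice, atoms touch along the body diagonal, so √3·a = 4r, giving a = 3.025 Å = 3.025 × 10^-8 cm.
With Z = 2, ρ = Z·M/(N_A·a³) = 2 × 50.94 / (6.022 × 10²³ × 2.769 × 10^-23) = 6.110 g/cm³.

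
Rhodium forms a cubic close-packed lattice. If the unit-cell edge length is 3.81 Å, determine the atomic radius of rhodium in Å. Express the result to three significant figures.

In an FCC lattice, atoms touch along the face diagonal, so √2·a = 4r.
r = √2·a/4 = 1.4142 × 3.81 / 4 = 1.35 Å.

1.35 Å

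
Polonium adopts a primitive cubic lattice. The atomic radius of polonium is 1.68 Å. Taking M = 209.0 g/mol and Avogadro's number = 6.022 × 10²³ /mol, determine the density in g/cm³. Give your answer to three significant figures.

In a simple cubic lattice, atoms touch along the cell edge, so a = 2r, giving a = 3.360 Å = 3.360 × 10^-8 cm.
With Z = 1, ρ = Z·M/(N_A·a³) = 1 × 209.0 / (6.022 × 10²³ × 3.793 × 10^-23) = 9.149 g/cm³.

9.15 g/cm³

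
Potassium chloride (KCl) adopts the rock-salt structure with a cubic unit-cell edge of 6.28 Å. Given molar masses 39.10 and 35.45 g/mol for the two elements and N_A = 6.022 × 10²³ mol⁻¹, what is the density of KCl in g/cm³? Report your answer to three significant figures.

The rock-salt structure contains Z = 4 formula units per cell; M(KCl) = 39.10 + 35.45 = 74.55 g/mol.
a³ = (6.280 × 10^-8 cm)³ = 2.477 × 10^-22 cm³.
ρ = 4 × 74.55 / (6.022 × 10²³ × 2.477 × 10^-22) = 1.999 g/cm³.

2.00 g/cm³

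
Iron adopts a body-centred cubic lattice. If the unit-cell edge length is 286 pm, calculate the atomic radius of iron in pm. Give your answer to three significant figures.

In a BCC lattice, atoms touch along the body diagonal, so √3·a = 4r.
r = √3·a/4 = 1.7321 × 286 / 4 = 124 pm.

124 pm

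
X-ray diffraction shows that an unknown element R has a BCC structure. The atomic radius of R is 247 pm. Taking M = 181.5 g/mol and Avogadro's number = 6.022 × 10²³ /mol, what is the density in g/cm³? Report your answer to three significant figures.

3.25 g/cm³

In a BCC lattice, atoms touch along the body diagonal, so √3·a = 4r, giving a = 570.4 pm = 5.704 × 10^-8 cm.
With Z = 2, ρ = Z·M/(N_A·a³) = 2 × 181.5 / (6.022 × 10²³ × 1.856 × 10^-22) = 3.248 g/cm³.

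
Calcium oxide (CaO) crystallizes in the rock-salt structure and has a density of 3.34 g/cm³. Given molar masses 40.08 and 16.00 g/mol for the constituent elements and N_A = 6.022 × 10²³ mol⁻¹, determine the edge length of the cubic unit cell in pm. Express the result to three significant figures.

481 pm

M(CaO) = 56.08 g/mol; Z = 4 formula units per cell.
a³ = Z·M/(N_A·ρ) = 4 × 56.08 / (6.022 × 10²³ × 3.34) = 1.115 × 10^-22 cm³, so a = 4.813 × 10^-8 cm = 481 pm.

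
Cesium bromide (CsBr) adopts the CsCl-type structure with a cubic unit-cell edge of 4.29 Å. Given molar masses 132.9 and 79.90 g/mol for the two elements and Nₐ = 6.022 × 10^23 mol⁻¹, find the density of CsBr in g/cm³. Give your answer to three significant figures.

4.48 g/cm³

The CsCl-type structure contains Z = 1 formula unit per cell; M(CsBr) = 132.9 + 79.90 = 212.8 g/mol.
a³ = (4.290 × 10^-8 cm)³ = 7.895 × 10^-23 cm³.
ρ = 1 × 212.8 / (6.022 × 10²³ × 7.895 × 10^-23) = 4.476 g/cm³.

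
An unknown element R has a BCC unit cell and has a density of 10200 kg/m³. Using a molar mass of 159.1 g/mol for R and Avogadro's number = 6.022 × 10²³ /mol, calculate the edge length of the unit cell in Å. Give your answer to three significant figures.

With Z = 2 atoms per BCC cell, a³ = Z·M/(N_A·ρ) = 2 × 159.1 / (6.022 × 10²³ × 10.20 g/cm³) = 5.180 × 10^-23 cm³.
a = (5.180 × 10^-23)^(1/3) = 3.728 × 10^-8 cm = 3.73 Å.

3.73 Å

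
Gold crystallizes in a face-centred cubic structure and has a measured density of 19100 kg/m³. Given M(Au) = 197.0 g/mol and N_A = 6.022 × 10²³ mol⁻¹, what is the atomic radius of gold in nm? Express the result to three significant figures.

0.145 nm

For an FCC cell (Z = 4), a³ = Z·M/(N_A·ρ) = 4 × 197.0 / (6.022 × 10²³ × 19.10) = 6.851 × 10^-23 cm³, so a = 4.092 × 10^-8 cm = 0.4092 nm.
Atoms touch along the face diagonal, so √2·a = 4r, so r = 0.3536 × a = 0.145 nm.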